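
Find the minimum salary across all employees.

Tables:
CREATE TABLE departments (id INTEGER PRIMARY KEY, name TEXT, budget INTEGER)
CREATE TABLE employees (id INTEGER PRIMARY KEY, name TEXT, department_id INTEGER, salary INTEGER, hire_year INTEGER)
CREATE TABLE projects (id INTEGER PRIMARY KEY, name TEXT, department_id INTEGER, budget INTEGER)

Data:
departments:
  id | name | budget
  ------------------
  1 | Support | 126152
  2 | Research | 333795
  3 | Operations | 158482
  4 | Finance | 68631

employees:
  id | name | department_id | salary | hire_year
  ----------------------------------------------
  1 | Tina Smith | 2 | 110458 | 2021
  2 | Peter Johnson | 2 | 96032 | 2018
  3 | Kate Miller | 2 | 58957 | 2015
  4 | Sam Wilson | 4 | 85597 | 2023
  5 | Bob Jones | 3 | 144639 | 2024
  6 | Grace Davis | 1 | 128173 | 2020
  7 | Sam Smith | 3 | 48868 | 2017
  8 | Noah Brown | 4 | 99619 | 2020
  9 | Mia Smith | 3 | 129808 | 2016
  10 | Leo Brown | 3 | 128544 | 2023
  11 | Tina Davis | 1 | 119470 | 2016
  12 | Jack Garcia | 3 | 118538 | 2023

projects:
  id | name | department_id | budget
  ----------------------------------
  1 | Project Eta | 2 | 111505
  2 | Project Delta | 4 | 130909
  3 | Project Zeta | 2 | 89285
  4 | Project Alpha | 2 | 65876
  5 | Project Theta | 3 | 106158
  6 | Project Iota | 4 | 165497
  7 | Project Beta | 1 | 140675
SELECT MIN(salary) FROM employees

Execution result:
48868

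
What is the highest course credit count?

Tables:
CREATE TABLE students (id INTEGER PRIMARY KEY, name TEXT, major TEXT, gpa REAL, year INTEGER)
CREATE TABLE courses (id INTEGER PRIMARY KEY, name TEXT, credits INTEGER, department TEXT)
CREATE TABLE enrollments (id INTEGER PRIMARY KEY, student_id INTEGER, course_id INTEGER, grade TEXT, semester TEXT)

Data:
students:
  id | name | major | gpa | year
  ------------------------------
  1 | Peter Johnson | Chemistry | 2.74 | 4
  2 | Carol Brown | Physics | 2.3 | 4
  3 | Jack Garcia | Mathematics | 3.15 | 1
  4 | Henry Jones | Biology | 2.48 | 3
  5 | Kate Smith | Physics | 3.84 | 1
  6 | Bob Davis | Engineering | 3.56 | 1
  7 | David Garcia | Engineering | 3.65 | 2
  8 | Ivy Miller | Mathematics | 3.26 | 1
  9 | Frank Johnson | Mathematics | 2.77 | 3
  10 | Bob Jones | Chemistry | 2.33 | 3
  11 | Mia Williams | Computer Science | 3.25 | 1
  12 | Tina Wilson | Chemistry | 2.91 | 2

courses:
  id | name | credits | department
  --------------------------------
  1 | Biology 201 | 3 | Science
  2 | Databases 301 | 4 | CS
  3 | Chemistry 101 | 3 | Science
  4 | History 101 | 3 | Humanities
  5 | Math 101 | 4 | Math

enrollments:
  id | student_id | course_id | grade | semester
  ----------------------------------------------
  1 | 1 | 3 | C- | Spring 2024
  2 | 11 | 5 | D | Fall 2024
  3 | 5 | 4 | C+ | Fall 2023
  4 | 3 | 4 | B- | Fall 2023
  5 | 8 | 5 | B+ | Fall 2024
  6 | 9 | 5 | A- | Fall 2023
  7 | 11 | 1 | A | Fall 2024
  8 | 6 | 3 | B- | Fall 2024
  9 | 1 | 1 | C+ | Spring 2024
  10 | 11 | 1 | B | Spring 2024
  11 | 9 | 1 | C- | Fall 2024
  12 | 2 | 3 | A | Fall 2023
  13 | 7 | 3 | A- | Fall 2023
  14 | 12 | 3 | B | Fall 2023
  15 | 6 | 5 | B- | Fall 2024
SELECT MAX(credits) FROM courses

Execution result:
4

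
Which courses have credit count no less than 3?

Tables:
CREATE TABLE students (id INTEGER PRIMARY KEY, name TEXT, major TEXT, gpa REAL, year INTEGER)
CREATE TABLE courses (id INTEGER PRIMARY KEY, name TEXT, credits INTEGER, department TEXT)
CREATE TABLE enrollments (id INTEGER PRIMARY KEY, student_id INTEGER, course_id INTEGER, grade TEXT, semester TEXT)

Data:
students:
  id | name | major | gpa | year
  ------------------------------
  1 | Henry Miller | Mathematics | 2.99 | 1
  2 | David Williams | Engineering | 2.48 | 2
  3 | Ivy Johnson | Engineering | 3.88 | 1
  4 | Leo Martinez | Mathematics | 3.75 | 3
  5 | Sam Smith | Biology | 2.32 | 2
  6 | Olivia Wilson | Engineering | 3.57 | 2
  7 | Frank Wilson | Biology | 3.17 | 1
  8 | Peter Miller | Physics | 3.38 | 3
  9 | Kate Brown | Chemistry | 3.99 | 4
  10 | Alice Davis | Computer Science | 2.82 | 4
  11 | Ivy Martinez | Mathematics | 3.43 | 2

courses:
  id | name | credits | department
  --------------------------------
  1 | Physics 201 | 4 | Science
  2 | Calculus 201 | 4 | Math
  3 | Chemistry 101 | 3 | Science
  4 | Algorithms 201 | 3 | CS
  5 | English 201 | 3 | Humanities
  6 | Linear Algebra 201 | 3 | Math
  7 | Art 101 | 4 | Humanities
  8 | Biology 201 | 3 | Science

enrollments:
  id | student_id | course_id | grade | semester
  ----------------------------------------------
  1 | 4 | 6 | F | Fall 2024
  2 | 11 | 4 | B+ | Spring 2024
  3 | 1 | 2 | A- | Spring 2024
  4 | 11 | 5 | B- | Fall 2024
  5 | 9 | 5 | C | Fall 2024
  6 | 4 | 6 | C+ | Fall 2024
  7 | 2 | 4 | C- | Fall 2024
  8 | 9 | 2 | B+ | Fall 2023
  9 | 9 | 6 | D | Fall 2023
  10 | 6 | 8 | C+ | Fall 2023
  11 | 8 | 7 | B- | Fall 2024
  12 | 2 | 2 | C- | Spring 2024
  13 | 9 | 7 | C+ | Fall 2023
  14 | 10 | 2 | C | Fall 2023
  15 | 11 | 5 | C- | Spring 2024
SELECT name, credits FROM courses WHERE credits >= 3

Execution result:
name | credits
Physics 201 | 4
Calculus 201 | 4
Chemistry 101 | 3
Algorithms 201 | 3
English 201 | 3
Linear Algebra 201 | 3
Art 101 | 4
Biology 201 | 3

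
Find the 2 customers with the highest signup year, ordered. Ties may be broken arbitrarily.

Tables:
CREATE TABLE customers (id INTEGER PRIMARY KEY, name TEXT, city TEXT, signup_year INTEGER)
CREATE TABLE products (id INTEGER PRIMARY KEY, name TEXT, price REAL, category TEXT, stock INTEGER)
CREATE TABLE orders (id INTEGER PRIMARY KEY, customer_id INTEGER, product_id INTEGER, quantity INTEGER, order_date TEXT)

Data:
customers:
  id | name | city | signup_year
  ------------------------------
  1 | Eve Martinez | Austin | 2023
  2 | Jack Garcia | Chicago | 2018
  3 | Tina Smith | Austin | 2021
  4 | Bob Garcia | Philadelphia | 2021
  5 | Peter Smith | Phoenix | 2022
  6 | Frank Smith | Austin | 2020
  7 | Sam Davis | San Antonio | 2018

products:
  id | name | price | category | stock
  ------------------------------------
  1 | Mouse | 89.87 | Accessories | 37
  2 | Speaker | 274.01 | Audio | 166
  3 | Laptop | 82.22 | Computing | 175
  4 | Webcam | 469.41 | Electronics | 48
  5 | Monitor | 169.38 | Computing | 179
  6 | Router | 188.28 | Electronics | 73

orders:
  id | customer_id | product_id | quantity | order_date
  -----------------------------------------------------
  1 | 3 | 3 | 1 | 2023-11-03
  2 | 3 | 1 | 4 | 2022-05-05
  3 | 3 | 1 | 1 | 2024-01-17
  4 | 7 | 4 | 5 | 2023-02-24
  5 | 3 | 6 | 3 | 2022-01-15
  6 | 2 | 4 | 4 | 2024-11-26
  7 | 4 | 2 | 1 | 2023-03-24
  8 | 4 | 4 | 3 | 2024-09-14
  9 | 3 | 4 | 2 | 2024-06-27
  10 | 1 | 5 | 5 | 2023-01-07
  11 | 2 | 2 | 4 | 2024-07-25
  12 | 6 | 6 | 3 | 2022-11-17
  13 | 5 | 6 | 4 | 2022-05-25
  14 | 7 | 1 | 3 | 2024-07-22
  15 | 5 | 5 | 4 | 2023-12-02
SELECT name, signup_year FROM customers ORDER BY signup_year DESC LIMIT 2

Execution result:
name | signup_year
Eve Martinez | 2023
Peter Smith | 2022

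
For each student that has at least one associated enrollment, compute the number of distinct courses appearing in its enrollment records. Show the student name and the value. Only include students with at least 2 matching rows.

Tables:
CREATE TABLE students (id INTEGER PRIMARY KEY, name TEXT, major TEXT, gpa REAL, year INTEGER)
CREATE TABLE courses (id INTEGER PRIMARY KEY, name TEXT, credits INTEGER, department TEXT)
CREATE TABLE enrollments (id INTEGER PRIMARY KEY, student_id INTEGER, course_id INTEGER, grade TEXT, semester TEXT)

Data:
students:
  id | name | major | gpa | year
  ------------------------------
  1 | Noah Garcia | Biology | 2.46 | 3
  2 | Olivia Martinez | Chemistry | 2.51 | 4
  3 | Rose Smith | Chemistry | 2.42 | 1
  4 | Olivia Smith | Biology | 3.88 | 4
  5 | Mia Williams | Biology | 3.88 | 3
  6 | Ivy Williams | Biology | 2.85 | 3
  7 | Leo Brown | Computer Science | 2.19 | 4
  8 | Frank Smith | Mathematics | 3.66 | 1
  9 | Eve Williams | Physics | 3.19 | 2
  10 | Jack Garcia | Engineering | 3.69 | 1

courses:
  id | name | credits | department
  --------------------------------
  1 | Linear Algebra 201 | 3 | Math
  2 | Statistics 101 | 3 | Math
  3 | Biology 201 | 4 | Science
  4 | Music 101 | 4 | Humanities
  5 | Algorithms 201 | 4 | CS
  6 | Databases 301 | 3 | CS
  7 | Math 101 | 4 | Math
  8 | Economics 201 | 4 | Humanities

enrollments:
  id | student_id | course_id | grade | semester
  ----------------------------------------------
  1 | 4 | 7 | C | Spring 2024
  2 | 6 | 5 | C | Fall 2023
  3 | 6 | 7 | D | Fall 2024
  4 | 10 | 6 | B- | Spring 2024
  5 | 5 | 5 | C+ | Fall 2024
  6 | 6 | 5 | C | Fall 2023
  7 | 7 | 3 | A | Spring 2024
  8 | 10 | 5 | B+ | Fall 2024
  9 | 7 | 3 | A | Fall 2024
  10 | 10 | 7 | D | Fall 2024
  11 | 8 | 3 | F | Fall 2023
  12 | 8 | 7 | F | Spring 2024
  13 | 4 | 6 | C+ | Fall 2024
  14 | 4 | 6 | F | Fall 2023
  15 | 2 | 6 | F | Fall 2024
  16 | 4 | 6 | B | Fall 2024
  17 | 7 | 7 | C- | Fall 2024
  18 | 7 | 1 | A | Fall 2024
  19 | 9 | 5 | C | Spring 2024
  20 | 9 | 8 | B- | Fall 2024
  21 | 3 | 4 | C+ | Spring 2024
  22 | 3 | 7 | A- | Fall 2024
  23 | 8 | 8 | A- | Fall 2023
SELECT p.name, COUNT(DISTINCT c.course_id) AS distinct_course_count FROM enrollments c JOIN students p ON c.student_id = p.id GROUP BY p.id, p.name HAVING COUNT(*) >= 2

Execution result:
name | distinct_course_count
Rose Smith | 2
Olivia Smith | 2
Ivy Williams | 2
Leo Brown | 3
Frank Smith | 3
Eve Williams | 2
Jack Garcia | 3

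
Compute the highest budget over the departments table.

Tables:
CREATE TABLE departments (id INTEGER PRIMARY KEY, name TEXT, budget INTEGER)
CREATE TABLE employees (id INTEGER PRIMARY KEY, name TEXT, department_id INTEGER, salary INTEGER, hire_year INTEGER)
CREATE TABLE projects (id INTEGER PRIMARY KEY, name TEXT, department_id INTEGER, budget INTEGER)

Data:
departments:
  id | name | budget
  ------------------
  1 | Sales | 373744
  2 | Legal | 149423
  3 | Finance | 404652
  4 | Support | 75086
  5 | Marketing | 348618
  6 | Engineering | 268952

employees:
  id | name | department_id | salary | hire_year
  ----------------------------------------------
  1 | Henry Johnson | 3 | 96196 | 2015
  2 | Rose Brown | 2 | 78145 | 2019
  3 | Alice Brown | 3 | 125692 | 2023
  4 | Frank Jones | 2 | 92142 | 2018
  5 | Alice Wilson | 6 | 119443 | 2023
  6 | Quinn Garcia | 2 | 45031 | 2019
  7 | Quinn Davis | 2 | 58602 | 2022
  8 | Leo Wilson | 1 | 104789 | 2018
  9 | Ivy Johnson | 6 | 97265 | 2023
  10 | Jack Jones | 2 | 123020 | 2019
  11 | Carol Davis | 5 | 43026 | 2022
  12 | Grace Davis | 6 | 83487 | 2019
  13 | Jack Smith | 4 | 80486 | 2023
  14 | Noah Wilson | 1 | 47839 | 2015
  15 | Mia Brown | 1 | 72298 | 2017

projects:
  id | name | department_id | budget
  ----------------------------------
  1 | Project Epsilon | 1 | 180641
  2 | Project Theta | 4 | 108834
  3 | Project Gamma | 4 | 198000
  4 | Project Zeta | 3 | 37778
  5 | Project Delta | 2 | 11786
SELECT MAX(budget) FROM departments

Execution result:
404652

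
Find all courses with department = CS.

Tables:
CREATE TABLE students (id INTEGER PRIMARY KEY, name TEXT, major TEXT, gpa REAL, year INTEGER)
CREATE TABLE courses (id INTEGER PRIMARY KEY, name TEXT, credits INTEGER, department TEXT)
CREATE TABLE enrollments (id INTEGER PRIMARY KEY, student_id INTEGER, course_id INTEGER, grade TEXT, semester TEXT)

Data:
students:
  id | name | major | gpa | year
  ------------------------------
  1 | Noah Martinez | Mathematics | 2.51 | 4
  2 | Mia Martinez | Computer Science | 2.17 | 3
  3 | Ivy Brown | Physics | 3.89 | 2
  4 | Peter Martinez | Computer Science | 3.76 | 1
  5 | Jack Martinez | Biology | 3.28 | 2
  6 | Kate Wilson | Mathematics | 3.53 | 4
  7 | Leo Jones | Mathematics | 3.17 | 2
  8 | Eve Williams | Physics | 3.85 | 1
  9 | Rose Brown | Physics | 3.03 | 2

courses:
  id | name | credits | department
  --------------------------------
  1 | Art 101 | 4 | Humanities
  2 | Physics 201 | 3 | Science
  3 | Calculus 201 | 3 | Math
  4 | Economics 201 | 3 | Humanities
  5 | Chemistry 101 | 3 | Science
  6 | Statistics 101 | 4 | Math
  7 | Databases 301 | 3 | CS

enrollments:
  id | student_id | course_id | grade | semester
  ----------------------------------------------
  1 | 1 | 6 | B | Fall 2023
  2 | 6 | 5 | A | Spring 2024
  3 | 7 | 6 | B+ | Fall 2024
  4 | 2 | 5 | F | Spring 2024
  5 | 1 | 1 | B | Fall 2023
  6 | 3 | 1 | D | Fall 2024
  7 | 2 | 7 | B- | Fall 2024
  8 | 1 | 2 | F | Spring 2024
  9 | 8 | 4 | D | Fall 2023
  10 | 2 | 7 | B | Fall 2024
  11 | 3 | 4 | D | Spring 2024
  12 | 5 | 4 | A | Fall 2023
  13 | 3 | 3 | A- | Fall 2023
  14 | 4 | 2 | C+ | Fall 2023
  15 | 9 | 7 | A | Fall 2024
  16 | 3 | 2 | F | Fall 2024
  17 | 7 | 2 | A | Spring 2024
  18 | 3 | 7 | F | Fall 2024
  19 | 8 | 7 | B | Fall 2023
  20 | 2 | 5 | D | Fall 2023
SELECT name, department FROM courses WHERE department = 'CS'

Execution result:
name | department
Databases 301 | CS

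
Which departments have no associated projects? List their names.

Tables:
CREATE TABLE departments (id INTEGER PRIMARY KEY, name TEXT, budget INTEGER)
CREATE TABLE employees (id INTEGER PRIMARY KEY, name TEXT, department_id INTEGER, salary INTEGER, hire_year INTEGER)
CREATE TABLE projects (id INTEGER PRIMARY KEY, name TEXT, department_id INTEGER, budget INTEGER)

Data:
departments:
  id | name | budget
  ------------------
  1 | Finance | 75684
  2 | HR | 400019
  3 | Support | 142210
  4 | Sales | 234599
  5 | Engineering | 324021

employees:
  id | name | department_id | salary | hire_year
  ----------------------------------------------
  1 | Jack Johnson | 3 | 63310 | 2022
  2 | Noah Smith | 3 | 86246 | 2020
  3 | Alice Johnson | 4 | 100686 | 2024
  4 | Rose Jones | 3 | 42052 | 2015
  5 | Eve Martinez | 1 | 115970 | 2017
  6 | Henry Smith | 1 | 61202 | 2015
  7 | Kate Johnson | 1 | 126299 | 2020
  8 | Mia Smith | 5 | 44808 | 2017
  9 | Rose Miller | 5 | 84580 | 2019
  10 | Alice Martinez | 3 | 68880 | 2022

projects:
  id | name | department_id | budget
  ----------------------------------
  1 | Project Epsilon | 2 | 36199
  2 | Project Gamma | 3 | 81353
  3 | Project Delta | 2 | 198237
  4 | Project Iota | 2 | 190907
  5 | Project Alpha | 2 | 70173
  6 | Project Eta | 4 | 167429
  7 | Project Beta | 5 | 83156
SELECT p.name FROM departments p LEFT JOIN projects c ON c.department_id = p.id WHERE c.id IS NULL

Execution result:
Finance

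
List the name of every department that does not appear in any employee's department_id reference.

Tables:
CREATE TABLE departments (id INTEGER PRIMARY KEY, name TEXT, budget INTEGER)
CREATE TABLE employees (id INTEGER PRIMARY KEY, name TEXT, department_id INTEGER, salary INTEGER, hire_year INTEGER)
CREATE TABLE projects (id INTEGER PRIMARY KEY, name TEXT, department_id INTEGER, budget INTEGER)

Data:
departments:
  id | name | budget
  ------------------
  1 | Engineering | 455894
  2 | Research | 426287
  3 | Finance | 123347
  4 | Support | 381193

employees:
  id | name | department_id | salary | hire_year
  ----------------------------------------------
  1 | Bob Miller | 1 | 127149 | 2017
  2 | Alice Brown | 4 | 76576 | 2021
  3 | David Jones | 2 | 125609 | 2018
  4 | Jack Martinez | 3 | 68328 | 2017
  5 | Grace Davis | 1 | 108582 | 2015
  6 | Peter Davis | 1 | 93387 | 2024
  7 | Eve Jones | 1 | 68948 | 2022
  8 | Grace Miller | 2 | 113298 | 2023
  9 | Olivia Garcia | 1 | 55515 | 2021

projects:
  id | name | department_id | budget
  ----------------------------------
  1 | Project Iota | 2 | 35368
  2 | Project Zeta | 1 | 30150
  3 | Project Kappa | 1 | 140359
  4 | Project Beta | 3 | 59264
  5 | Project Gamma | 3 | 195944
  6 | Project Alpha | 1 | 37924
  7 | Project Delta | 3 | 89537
SELECT p.name FROM departments p LEFT JOIN employees c ON c.department_id = p.id WHERE c.id IS NULL

Execution result:
(no rows)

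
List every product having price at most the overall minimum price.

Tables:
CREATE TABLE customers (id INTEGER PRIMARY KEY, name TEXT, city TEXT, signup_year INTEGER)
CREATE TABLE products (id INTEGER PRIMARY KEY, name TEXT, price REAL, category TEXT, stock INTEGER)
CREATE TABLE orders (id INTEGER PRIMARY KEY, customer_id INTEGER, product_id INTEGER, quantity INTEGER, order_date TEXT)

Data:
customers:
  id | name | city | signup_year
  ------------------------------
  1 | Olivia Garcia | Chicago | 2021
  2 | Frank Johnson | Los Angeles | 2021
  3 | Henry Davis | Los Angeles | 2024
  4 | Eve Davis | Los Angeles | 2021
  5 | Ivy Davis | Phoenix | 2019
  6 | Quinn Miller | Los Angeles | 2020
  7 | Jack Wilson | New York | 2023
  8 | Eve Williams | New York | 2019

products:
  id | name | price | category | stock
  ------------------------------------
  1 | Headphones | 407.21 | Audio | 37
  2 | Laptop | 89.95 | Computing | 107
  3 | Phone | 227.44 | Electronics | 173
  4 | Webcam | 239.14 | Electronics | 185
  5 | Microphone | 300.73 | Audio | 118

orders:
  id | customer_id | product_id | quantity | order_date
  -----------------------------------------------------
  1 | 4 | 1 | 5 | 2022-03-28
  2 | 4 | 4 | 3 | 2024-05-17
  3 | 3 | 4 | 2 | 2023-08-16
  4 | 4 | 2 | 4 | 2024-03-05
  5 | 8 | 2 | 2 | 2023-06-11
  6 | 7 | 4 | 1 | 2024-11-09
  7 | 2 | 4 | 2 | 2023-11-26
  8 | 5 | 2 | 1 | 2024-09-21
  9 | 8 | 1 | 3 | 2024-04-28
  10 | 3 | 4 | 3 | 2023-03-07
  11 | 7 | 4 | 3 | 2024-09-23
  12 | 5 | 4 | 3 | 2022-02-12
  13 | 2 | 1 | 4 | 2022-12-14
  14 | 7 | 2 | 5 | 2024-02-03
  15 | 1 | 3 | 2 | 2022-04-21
SELECT name, price FROM products WHERE price <= (SELECT MIN(price) FROM products)

Execution result:
name | price
Laptop | 89.95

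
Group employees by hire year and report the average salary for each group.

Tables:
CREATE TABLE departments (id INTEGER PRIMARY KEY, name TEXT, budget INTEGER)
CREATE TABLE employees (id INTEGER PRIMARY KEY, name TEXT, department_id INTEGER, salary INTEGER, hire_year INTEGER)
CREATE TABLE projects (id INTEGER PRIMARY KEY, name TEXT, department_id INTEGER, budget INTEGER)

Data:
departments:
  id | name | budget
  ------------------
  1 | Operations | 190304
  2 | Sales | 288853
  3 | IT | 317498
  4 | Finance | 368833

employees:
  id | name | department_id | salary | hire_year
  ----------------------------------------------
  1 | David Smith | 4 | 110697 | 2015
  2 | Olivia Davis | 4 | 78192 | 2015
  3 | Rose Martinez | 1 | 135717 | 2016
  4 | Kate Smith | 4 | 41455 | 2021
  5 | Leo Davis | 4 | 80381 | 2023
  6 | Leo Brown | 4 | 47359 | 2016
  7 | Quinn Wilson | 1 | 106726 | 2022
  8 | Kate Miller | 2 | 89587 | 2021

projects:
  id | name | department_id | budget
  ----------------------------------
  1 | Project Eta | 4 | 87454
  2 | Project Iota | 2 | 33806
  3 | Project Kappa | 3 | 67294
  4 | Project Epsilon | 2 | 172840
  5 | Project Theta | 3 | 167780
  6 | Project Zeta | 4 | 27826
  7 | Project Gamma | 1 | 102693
SELECT hire_year, AVG(salary) AS avg_salary FROM employees GROUP BY hire_year

Execution result:
hire_year | avg_salary
2015 | 94444.50
2016 | 91538.00
2021 | 65521.00
2022 | 106726.00
2023 | 80381.00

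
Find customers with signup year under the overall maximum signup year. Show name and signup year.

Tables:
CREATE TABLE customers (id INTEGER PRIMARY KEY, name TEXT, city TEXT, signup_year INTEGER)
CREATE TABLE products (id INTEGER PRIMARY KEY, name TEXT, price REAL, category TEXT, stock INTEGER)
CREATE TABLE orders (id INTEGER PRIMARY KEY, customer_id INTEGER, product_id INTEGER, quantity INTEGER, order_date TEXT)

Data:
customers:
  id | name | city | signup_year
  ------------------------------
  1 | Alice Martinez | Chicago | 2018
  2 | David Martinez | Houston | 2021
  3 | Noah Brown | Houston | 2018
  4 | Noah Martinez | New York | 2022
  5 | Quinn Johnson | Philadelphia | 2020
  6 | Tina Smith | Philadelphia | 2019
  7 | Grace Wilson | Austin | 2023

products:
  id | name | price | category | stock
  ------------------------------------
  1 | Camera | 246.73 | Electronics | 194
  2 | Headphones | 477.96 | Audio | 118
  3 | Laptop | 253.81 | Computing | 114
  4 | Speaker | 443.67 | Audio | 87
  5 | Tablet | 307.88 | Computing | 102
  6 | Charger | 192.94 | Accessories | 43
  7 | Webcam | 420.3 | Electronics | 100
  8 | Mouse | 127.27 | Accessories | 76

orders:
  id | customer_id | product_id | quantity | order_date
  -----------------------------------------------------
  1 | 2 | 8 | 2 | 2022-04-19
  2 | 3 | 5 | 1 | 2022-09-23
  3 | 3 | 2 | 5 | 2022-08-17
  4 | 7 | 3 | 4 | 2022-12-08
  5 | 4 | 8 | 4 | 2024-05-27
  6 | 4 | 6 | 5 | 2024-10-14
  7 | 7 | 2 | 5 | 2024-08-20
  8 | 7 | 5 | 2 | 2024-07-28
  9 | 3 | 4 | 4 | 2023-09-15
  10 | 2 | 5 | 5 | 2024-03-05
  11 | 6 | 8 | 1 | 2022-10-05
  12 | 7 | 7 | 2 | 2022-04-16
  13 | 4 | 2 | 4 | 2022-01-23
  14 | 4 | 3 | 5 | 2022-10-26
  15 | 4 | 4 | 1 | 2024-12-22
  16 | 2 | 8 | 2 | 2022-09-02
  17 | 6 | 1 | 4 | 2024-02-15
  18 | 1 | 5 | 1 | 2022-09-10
SELECT name, signup_year FROM customers WHERE signup_year < (SELECT MAX(signup_year) FROM customers)

Execution result:
name | signup_year
Alice Martinez | 2018
David Martinez | 2021
Noah Brown | 2018
Noah Martinez | 2022
Quinn Johnson | 2020
Tina Smith | 2019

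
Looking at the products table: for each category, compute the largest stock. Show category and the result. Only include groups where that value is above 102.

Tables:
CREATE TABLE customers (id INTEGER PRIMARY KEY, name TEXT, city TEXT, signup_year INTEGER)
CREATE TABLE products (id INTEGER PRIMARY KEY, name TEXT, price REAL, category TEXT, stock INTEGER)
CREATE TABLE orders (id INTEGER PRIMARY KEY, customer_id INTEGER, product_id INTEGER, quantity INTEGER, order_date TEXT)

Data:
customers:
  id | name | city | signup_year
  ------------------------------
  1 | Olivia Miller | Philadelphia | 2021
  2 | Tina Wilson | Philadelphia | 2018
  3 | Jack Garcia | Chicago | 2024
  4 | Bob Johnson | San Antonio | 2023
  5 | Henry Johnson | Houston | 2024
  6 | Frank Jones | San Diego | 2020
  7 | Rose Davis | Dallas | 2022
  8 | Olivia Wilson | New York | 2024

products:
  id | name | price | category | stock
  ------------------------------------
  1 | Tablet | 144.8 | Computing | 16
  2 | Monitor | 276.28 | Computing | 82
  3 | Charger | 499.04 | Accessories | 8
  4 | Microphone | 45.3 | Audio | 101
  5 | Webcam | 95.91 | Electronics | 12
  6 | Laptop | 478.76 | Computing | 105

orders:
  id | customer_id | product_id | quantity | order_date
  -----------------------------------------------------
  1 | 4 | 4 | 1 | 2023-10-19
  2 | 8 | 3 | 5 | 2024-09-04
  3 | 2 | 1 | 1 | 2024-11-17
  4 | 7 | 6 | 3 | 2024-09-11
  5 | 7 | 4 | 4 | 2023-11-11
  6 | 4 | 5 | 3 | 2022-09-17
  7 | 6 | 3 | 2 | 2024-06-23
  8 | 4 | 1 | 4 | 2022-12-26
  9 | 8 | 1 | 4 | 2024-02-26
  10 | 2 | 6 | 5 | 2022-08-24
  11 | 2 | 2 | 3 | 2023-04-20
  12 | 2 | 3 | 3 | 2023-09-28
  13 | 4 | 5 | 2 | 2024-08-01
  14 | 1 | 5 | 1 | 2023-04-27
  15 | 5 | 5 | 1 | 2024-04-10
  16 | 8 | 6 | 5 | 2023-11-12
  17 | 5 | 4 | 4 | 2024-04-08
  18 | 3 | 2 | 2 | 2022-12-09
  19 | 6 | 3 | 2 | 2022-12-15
SELECT category, MAX(stock) AS max_stock FROM products GROUP BY category HAVING MAX(stock) > 102

Execution result:
category | max_stock
Computing | 105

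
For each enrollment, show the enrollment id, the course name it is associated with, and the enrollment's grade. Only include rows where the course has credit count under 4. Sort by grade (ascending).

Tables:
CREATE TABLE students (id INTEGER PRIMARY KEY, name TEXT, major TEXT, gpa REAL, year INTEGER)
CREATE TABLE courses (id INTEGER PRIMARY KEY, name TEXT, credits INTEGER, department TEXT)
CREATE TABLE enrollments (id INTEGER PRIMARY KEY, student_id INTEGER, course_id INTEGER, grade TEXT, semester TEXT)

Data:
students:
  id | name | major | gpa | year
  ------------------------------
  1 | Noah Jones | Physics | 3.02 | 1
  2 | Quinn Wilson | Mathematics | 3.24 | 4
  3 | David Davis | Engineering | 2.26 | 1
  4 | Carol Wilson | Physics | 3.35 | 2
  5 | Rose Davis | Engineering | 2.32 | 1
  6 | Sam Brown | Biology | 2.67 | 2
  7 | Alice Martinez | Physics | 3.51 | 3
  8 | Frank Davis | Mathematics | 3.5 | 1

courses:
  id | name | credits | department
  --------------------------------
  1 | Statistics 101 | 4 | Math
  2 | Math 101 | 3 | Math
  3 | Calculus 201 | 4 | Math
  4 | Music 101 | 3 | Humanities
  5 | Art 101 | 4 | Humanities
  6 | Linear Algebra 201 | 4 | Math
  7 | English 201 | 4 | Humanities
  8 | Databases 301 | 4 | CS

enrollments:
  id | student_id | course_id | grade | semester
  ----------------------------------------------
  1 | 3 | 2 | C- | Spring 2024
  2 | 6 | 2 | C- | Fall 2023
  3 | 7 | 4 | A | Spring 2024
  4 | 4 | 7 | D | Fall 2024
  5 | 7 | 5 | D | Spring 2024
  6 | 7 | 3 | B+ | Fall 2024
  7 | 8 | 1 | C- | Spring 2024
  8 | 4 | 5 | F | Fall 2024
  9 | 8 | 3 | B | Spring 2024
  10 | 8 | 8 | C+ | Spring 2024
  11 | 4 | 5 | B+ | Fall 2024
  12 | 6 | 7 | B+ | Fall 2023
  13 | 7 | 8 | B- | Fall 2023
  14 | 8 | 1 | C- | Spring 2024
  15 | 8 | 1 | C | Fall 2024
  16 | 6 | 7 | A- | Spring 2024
SELECT c.id, p.name AS course, c.grade FROM enrollments c JOIN courses p ON c.course_id = p.id WHERE p.credits < 4 ORDER BY c.grade ASC

Execution result:
id | course | grade
3 | Music 101 | A
1 | Math 101 | C-
2 | Math 101 | C-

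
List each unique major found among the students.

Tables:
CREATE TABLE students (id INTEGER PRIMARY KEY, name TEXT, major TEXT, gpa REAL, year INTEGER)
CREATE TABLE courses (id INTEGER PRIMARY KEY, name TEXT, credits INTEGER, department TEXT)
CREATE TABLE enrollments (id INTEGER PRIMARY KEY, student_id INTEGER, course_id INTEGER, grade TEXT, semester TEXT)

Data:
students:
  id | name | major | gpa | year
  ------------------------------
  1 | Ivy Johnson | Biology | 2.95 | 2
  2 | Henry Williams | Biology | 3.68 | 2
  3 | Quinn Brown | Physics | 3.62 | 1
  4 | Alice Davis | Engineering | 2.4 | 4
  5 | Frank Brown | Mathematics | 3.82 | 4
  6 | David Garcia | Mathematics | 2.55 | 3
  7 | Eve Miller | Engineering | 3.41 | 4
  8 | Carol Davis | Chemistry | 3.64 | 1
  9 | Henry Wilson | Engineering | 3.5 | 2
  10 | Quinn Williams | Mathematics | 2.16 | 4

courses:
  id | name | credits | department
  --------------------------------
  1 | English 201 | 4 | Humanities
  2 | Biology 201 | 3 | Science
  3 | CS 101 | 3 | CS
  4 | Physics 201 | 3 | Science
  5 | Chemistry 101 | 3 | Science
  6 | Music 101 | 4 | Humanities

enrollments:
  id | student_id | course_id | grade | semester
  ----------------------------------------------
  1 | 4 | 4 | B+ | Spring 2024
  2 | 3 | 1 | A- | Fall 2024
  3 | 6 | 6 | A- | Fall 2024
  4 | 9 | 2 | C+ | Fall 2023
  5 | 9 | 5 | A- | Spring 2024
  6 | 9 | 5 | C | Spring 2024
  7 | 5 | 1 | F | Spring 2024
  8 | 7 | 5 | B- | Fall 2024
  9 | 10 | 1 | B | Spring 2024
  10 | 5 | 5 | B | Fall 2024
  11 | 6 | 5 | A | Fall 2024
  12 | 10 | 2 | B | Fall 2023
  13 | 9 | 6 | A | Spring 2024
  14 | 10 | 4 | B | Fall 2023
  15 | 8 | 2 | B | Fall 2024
SELECT DISTINCT major FROM students

Execution result:
major
Biology
Physics
Engineering
Mathematics
Chemistry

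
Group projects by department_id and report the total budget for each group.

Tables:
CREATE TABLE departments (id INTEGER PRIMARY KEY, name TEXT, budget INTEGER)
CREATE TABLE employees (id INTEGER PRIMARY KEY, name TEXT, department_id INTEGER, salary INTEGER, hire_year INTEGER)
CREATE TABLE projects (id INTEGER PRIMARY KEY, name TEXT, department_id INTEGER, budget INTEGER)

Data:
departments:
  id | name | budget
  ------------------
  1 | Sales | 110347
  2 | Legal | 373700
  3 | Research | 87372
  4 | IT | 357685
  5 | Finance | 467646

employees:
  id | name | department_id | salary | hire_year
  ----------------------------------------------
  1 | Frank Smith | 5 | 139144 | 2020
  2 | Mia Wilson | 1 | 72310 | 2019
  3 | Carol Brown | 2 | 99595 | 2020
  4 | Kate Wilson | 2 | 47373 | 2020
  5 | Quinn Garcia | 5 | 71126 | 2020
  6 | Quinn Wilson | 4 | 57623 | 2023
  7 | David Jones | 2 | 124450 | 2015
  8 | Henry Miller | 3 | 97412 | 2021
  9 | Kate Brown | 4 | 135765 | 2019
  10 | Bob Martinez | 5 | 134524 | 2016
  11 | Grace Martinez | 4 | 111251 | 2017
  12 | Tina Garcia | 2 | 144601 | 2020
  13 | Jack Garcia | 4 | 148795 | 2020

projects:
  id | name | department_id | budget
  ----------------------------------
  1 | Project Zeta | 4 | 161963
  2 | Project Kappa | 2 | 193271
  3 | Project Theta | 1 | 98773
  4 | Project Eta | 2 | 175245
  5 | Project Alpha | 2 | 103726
SELECT department_id, SUM(budget) AS sum_budget FROM projects GROUP BY department_id

Execution result:
department_id | sum_budget
1 | 98773
2 | 472242
4 | 161963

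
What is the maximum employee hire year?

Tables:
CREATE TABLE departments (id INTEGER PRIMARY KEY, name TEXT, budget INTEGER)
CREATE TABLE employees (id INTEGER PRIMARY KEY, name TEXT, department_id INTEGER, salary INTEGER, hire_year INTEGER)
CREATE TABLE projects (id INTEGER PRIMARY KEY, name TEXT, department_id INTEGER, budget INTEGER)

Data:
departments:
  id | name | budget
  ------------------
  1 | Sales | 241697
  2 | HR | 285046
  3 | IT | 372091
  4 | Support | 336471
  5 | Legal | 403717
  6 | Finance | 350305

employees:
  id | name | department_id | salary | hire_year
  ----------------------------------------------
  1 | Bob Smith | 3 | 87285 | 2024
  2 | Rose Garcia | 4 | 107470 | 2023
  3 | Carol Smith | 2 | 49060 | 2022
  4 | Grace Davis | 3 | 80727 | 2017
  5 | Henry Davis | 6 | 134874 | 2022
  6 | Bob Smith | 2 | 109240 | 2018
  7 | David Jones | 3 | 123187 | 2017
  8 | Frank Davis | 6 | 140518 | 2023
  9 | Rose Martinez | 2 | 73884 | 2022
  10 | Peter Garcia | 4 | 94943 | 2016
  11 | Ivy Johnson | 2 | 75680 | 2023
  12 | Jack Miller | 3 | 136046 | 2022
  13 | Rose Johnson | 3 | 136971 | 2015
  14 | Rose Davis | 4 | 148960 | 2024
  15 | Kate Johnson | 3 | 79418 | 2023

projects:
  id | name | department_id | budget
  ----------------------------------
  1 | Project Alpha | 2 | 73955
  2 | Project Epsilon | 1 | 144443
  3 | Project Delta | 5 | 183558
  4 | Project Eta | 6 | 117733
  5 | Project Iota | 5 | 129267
SELECT MAX(hire_year) FROM employees

Execution result:
2024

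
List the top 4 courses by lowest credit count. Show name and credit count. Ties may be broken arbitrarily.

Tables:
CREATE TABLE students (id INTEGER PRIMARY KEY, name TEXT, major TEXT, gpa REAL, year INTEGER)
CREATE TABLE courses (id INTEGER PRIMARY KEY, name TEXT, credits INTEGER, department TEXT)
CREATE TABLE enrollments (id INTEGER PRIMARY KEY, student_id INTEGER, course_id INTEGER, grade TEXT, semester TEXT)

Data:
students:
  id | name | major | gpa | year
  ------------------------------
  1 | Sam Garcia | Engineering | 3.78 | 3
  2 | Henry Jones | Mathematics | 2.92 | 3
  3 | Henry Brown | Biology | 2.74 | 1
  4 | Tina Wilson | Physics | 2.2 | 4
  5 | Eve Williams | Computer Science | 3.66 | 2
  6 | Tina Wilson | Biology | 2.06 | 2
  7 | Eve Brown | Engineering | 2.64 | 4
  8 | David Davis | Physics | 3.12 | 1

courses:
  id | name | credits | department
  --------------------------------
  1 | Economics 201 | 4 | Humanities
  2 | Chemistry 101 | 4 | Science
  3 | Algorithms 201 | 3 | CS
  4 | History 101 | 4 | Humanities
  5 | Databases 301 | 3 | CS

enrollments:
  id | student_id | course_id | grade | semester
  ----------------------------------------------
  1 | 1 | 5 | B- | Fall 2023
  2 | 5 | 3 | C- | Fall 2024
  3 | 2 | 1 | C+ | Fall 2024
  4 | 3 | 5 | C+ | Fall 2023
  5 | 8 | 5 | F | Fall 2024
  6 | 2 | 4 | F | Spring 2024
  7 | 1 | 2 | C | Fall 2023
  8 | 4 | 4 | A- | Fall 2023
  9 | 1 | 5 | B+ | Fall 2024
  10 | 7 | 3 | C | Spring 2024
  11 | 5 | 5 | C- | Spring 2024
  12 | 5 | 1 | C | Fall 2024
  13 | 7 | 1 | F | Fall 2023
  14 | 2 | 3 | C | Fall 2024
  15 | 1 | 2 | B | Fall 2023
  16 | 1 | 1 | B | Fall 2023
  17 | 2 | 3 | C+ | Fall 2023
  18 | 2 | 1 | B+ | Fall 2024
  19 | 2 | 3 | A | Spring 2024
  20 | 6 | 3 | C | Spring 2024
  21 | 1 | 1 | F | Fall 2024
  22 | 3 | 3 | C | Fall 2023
SELECT name, credits FROM courses ORDER BY credits ASC LIMIT 4

Execution result:
name | credits
Algorithms 201 | 3
Databases 301 | 3
Economics 201 | 4
Chemistry 101 | 4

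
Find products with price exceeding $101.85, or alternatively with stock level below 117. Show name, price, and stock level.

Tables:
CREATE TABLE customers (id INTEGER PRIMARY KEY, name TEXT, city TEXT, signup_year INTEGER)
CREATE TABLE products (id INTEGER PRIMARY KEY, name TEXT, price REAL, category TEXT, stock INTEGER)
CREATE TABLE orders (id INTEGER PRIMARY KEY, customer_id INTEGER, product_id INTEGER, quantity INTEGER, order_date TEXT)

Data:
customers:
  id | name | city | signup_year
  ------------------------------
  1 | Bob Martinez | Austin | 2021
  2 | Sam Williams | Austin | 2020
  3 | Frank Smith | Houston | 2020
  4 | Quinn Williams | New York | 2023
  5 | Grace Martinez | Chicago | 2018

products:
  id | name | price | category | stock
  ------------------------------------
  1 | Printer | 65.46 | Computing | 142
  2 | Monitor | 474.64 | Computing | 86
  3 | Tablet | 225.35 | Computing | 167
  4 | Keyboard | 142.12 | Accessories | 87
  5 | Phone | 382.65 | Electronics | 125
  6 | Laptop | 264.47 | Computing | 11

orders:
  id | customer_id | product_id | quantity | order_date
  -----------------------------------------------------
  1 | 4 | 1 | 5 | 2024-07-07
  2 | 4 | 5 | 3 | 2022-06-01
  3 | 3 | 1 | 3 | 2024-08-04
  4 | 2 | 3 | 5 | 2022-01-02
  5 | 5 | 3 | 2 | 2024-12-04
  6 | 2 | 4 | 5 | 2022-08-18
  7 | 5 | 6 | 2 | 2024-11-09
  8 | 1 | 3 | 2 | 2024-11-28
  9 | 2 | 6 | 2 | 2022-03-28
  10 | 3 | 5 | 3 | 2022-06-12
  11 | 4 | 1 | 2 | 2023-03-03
SELECT name, price, stock FROM products WHERE price > 101.85 OR stock < 117

Execution result:
name | price | stock
Monitor | 474.64 | 86
Tablet | 225.35 | 167
Keyboard | 142.12 | 87
Phone | 382.65 | 125
Laptop | 264.47 | 11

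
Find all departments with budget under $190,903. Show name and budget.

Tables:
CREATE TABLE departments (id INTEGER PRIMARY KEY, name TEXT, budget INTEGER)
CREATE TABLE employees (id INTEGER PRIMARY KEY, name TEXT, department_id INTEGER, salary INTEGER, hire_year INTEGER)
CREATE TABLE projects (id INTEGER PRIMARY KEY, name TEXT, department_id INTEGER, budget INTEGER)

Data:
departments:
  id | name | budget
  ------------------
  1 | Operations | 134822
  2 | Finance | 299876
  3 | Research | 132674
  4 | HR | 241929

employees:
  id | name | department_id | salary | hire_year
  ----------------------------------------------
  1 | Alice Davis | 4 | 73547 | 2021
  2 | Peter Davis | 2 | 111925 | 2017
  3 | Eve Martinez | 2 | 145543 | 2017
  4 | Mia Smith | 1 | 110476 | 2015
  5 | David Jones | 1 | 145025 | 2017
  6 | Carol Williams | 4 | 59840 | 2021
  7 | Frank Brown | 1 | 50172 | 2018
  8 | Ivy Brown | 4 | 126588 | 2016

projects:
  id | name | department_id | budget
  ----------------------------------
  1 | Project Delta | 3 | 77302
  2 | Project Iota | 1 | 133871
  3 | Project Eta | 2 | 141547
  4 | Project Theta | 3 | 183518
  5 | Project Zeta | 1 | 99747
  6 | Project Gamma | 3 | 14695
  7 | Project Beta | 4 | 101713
SELECT name, budget FROM departments WHERE budget < 190903

Execution result:
name | budget
Operations | 134822
Research | 132674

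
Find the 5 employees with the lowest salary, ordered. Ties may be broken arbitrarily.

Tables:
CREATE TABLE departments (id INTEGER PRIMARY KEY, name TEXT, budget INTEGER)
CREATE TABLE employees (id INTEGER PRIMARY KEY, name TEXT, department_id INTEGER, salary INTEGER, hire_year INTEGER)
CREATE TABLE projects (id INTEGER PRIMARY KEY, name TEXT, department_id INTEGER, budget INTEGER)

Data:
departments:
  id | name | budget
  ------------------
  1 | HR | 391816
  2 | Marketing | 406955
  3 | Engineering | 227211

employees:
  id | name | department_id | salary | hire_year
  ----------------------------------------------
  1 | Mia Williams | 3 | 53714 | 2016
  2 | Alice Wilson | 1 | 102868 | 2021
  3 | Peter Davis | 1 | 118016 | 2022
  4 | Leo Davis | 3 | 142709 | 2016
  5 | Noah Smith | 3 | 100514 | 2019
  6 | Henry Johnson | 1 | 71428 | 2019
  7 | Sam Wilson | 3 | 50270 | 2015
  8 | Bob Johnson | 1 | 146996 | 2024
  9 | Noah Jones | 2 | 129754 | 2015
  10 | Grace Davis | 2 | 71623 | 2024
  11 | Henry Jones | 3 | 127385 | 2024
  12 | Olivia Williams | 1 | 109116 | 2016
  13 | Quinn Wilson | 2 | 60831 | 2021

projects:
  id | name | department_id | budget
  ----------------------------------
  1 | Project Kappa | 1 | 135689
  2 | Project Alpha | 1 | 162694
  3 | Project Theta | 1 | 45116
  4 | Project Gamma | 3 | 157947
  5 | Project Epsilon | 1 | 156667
SELECT name, salary FROM employees ORDER BY salary ASC LIMIT 5

Execution result:
name | salary
Sam Wilson | 50270
Mia Williams | 53714
Quinn Wilson | 60831
Henry Johnson | 71428
Grace Davis | 71623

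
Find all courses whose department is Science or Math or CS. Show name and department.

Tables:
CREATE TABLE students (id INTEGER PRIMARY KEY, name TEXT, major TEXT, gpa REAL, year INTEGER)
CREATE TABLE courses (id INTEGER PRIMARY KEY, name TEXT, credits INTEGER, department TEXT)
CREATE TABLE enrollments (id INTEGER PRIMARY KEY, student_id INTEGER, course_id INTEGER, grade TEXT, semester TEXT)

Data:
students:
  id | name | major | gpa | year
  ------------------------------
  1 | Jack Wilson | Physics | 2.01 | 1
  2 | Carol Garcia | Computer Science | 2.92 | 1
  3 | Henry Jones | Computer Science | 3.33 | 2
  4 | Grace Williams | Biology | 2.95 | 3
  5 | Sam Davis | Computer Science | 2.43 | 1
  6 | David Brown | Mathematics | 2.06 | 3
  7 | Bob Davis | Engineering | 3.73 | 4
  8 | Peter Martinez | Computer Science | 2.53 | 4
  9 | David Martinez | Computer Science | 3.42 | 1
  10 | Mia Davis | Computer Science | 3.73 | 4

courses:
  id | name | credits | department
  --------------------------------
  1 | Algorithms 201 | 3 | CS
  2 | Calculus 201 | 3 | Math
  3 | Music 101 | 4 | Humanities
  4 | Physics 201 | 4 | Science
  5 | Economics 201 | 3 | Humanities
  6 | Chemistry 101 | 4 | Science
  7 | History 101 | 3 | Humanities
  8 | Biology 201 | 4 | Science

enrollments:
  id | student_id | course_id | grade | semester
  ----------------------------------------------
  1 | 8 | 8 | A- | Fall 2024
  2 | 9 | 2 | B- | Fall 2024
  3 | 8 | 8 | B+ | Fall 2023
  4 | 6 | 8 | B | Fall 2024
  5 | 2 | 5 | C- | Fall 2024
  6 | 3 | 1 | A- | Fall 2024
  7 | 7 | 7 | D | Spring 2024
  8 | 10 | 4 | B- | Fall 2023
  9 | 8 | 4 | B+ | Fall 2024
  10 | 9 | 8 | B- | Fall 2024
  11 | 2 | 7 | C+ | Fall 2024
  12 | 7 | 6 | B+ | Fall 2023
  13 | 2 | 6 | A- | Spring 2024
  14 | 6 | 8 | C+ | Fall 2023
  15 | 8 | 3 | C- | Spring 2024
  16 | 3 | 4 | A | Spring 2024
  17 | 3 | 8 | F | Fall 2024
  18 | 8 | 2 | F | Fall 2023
SELECT name, department FROM courses WHERE department IN ('Science', 'Math', 'CS')

Execution result:
name | department
Algorithms 201 | CS
Calculus 201 | Math
Physics 201 | Science
Chemistry 101 | Science
Biology 201 | Science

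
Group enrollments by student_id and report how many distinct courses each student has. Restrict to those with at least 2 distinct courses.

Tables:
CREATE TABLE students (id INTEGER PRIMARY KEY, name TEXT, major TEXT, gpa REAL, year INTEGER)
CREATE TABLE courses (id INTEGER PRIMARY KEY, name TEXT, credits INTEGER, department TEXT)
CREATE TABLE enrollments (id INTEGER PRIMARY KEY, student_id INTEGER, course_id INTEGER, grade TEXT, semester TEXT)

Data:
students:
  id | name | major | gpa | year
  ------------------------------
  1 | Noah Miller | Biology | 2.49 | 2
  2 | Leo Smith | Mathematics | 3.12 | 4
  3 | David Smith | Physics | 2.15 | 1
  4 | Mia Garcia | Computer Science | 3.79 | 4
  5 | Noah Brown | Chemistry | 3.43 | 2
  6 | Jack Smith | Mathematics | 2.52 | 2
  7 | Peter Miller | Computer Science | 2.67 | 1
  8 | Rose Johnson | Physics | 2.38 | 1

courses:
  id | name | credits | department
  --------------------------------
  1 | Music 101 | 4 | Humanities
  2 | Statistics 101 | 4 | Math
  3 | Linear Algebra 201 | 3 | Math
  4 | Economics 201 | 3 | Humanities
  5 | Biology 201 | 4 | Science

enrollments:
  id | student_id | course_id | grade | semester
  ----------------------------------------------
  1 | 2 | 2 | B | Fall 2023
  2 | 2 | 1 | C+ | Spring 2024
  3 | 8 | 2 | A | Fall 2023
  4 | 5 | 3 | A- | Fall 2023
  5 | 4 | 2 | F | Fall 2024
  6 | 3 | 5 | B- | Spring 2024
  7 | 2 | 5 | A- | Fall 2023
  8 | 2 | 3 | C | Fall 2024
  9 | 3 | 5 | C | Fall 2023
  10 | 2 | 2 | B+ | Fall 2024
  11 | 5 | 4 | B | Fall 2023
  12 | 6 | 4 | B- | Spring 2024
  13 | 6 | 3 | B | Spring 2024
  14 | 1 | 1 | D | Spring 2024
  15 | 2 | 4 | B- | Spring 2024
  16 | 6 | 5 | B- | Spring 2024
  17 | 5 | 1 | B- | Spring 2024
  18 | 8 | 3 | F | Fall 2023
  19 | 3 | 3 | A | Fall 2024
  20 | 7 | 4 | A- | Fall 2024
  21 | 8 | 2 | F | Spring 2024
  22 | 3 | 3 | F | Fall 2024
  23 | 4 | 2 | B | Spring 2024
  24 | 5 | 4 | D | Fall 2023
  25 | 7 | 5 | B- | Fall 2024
SELECT student_id, COUNT(DISTINCT course_id) AS distinct_course_count FROM enrollments GROUP BY student_id HAVING COUNT(DISTINCT course_id) >= 2

Execution result:
student_id | distinct_course_count
2 | 5
3 | 2
5 | 3
6 | 3
7 | 2
8 | 2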